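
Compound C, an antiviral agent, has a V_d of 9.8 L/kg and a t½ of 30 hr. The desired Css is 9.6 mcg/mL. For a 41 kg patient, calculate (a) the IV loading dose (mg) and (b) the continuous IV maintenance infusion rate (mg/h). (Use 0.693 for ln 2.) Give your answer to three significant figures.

Total Vd = 9.8 × 41 = 401.8 L
LD = Vd × C = 401.8 × 9.6 = 3857 mg
CL = 0.693 × Vd / t½ = 0.693 × 401.8 / 30 = 9.282 L/h
Infusion rate = CL × Css = 9.282 × 9.6 = 89.11 mg/h

(a) 3860 mg; (b) 89.1 mg/h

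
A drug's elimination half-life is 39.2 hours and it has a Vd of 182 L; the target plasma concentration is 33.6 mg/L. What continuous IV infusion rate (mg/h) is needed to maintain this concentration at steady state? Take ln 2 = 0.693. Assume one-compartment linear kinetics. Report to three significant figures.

k = 0.693/39.2 = 0.01768 h⁻¹, so CL = k·Vd = 0.01768 × 182.0 = 3.218 L/h
Infusion rate = CL × Css = 3.218 × 33.6 = 108.1 mg/h

108 mg/h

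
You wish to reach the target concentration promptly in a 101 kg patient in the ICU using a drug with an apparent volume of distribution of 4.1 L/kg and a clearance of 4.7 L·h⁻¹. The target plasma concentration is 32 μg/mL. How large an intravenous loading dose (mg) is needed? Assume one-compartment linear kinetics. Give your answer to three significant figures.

Vd = 4.1 L/kg × 101 kg = 414.1 L
LD = Vd × C = 414.1 × 32.00 = 13250 mg

13300 mg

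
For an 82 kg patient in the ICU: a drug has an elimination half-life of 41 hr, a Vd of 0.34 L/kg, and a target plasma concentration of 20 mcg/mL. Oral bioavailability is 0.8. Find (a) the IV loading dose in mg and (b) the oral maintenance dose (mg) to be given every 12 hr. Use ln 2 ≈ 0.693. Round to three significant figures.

Vd(total) = 82 kg × 0.34 L/kg = 27.88 L
LD = Vd × C = 27.88 × 20 = 557.6 mg
CL = 0.693 × Vd / t½ = 0.693 × 27.88 / 41 = 0.4712 L/h
D = CL × Css × τ / F = 0.4712 × 20 × 12 / 0.8 = 141.4 mg

(a) 558 mg; (b) 141 mg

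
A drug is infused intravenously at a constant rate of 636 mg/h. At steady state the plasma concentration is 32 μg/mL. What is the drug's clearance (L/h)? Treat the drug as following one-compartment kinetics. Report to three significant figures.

At steady state, infusion rate = CL × Css, so CL = rate / Css.
CL = 636 / 32 = 19.88 L/h

19.9 L/h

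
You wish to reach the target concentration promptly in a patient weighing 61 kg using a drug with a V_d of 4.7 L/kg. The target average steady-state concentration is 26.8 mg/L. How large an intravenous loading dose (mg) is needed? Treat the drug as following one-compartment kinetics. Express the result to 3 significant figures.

Vd(total) = 61 kg × 4.7 L/kg = 286.7 L
The loading dose fills Vd to the target concentration.
LD = Vd × C = 286.7 × 26.80 = 7684 mg

7680 mg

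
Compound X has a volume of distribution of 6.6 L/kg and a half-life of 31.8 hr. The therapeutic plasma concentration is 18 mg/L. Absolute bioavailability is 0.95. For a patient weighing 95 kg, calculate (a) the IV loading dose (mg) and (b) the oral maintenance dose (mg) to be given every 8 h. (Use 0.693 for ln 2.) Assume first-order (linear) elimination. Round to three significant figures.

Total Vd = 6.6 × 95 = 627.0 L
LD = Vd × C = 627.0 × 18 = 11290 mg
CL = 0.693 × Vd / t½ = 0.693 × 627.0 / 31.8 = 13.66 L/h
D = CL × Css × τ / F = 13.66 × 18 × 8 / 0.95 = 2071 mg

(a) 11300 mg; (b) 2070 mg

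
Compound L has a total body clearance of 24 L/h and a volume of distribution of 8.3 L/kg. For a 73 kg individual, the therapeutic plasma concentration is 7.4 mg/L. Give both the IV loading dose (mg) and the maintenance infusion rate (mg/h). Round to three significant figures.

Vd = 8.3 L/kg × 73 kg = 605.9 L
Loading dose = Vd × C = 605.9 × 7.4 = 4484 mg
Infusion rate = 24.00 L/h × 7.4 mg/L = 177.6 mg/h

(a) 4480 mg; (b) 178 mg/h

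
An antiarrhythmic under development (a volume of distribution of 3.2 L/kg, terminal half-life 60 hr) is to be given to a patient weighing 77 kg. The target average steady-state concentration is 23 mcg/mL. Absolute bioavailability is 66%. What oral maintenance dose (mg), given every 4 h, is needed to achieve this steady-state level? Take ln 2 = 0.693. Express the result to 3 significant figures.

397 mg

Vd(total) = 77 kg × 3.2 L/kg = 246.4 L
CL = ln 2 · Vd / t½ = 0.693 × 246.4 / 60 = 2.846 L/h
D = CL × Css × τ / F = 2.846 × 23 × 4 / 0.66 = 396.7 mg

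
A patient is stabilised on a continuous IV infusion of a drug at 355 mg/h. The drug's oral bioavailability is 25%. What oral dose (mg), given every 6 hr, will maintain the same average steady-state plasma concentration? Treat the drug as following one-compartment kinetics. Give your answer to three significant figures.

To maintain the same Css, the systemic dosing rate must be unchanged: F·D/τ = infusion rate.
D = rate × τ / F = 355 × 6 / 0.25 = 8520 mg

8520 mg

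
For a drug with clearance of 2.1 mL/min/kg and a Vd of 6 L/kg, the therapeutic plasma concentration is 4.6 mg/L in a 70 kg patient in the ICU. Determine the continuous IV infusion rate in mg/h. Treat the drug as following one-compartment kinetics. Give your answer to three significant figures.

40.6 mg/h

CL = 2.1 mL/min/kg × 70 kg = 147.0 mL/min = 147.0 × 60/1000 = 8.820 L/h
Maintenance depends on clearance, not Vd — rate in must match rate out.
Infusion rate = CL · Css = 8.820 L/h × 4.6 mg/L = 40.57 mg/h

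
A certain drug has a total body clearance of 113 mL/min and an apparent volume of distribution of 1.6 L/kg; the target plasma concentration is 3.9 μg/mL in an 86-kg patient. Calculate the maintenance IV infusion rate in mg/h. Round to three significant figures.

26.4 mg/h

CL = 113 mL/min = 113 × 0.06 = 6.780 L/h
Vd does not affect the maintenance rate; only clearance governs steady-state input.
Infusion rate = CL · Css = 6.780 L/h × 3.9 mg/L = 26.44 mg/h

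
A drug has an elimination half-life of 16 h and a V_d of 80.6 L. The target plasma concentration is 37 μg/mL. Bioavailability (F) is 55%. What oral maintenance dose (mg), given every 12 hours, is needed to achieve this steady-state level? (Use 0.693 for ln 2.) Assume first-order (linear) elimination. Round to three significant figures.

2820 mg

CL = ln 2 · Vd / t½ = 0.693 × 80.60 / 16 = 3.491 L/h
D = CL × Css × τ / F = 3.491 × 37 × 12 / 0.55 = 2818 mg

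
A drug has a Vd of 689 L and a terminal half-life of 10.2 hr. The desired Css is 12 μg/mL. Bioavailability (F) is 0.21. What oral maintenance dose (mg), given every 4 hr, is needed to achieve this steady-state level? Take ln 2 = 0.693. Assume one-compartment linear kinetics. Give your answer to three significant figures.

10700 mg

k = 0.693/10.2 = 0.06794 h⁻¹, so CL = k·Vd = 0.06794 × 689.0 = 46.81 L/h
D = CL × Css × τ / F = 46.81 × 12 × 4 / 0.21 = 10700 mg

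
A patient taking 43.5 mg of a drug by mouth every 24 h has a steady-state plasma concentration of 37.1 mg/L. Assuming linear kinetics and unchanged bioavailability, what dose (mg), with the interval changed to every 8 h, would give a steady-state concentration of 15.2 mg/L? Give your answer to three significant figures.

5.94 mg

With linear kinetics, Css is proportional to dose rate (D/τ) at fixed clearance.
D₂ = D₁ × (Css,target / Css,current) × (τ₂/τ₁) = 43.5 × (15.2/37.1) × (8/24) = 5.941 mg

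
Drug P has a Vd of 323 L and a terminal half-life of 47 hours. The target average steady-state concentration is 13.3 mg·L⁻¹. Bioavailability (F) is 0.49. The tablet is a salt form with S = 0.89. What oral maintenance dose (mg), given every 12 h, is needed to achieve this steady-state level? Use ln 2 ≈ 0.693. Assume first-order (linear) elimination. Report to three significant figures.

1740 mg

CL = 0.693 × Vd / t½ = 0.693 × 323.0 / 47 = 4.763 L/h
D = CL × Css × τ / F / S = 4.763 × 13.3 × 12 / 0.49 / 0.89 = 1743 mg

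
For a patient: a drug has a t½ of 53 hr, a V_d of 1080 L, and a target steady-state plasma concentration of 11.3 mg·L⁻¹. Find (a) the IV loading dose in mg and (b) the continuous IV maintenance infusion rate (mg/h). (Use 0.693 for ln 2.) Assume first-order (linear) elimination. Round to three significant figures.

LD = Vd × C = 1080 × 11.3 = 12200 mg
CL = 0.693 × Vd / t½ = 0.693 × 1080 / 53 = 14.12 L/h
Infusion rate = CL × Css = 14.12 × 11.3 = 159.6 mg/h

(a) 12200 mg; (b) 160 mg/h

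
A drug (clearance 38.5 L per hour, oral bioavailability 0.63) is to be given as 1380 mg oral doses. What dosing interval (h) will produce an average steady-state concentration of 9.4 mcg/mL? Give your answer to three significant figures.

2.40 h

F·D/τ = CL·Css → τ = F·D / (CL·Css).
τ = 0.63 × 1380 / (38.5 × 9.4) = 2.402 h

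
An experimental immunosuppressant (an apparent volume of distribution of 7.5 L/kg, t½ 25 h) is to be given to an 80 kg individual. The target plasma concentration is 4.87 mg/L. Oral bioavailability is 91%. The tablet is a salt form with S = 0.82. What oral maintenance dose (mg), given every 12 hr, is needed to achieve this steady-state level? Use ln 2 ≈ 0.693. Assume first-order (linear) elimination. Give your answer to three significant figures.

Vd = 7.5 L/kg × 80 kg = 600.0 L
CL = ln 2 · Vd / t½ = 0.693 × 600.0 / 25 = 16.63 L/h
D = CL × Css × τ / F / S = 16.63 × 4.87 × 12 / 0.91 / 0.82 = 1302 mg

1300 mg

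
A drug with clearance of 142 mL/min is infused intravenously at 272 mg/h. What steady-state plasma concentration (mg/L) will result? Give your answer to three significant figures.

CL = 142 mL/min = 142 × 0.06 = 8.520 L/h
Css = rate / CL = 272 / 8.520 = 31.92 mg/L

31.9 mg/L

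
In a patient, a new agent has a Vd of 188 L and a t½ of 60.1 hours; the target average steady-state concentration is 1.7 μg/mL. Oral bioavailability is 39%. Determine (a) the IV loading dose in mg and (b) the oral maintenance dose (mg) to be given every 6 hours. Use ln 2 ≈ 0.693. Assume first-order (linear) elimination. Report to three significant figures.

(a) 320 mg; (b) 56.7 mg

LD = Vd × C = 188.0 × 1.7 = 319.6 mg
CL = 0.693 × Vd / t½ = 0.693 × 188.0 / 60.1 = 2.168 L/h
D = CL × Css × τ / F = 2.168 × 1.7 × 6 / 0.39 = 56.70 mg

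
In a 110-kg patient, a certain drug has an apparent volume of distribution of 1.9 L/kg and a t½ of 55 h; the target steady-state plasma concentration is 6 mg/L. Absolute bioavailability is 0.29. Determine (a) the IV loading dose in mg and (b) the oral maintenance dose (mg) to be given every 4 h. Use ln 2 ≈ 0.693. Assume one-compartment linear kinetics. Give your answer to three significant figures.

(a) 1250 mg; (b) 218 mg

Vd(total) = 110 kg × 1.9 L/kg = 209.0 L
LD = Vd × C = 209.0 × 6 = 1254 mg
CL = 0.693 × Vd / t½ = 0.693 × 209.0 / 55 = 2.633 L/h
D = CL × Css × τ / F = 2.633 × 6 × 4 / 0.29 = 217.9 mg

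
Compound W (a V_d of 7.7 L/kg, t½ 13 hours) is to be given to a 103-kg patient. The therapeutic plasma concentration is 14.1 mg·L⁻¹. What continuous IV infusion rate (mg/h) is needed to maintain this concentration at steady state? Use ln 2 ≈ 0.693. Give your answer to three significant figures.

Vd(total) = 103 kg × 7.7 L/kg = 793.1 L
k = 0.693/13 = 0.05331 h⁻¹, so CL = k·Vd = 0.05331 × 793.1 = 42.28 L/h
Infusion rate = CL × Css = 42.28 × 14.1 = 596.1 mg/h

596 mg/h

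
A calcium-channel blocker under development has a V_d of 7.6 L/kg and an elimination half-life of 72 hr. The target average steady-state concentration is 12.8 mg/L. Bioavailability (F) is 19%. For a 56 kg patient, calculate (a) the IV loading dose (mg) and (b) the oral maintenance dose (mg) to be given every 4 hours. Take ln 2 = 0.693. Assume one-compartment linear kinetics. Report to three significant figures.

(a) 5450 mg; (b) 1100 mg

Vd(total) = 56 kg × 7.6 L/kg = 425.6 L
LD = Vd × C = 425.6 × 12.8 = 5448 mg
CL = 0.693 × Vd / t½ = 0.693 × 425.6 / 72 = 4.096 L/h
D = CL × Css × τ / F = 4.096 × 12.8 × 4 / 0.19 = 1104 mg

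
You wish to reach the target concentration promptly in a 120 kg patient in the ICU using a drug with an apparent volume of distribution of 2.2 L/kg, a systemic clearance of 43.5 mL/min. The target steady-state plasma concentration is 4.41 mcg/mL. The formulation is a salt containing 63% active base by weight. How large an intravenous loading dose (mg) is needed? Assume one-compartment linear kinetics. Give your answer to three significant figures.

Total Vd = 2.2 × 120 = 264.0 L
LD = Vd × C / S = 264.0 × 4.410 / 0.63 = 1848 mg

1850 mg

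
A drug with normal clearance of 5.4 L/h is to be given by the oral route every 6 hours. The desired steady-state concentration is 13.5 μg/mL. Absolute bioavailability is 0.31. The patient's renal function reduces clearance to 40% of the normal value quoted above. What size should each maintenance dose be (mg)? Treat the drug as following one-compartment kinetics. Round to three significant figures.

Patient clearance = 0.4 × 5.400 = 2.160 L/h
D = CL × Css × τ / F = 2.160 × 13.5 × 6 / 0.31 = 564.4 mg

564 mg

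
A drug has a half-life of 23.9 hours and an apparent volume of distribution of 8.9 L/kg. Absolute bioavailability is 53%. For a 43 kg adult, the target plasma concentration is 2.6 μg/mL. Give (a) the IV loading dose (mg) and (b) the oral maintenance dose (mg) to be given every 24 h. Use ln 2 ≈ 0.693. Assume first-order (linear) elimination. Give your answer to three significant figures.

Vd(total) = 43 kg × 8.9 L/kg = 382.7 L
LD = Vd × C = 382.7 × 2.6 = 995.0 mg
CL = 0.693 × Vd / t½ = 0.693 × 382.7 / 23.9 = 11.10 L/h
D = CL × Css × τ / F = 11.10 × 2.6 × 24 / 0.53 = 1307 mg

(a) 995 mg; (b) 1310 mg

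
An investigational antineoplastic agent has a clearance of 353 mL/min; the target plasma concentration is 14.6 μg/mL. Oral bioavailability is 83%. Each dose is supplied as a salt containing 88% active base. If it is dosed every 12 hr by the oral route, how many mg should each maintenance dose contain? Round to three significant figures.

CL = 353 mL/min × 60/1000 = 21.18 L/h
D = CL × Css × τ / F / S = 21.18 × 14.6 × 12 / 0.83 / 0.88 = 5080 mg

5080 mg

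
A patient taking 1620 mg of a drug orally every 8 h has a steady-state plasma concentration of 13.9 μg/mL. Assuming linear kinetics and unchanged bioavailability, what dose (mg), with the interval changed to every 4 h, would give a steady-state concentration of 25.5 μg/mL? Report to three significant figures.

1490 mg

For first-order elimination, Css ∝ F·D/(CL·τ); F and CL are unchanged, so Css ∝ D/τ.
D₂ = D₁ × (Css,target / Css,current) × (τ₂/τ₁) = 1620 × (25.5/13.9) × (4/8) = 1486 mg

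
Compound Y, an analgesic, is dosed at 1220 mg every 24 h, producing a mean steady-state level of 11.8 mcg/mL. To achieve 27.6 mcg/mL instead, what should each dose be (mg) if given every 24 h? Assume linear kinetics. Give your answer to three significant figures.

For first-order elimination, Css ∝ F·D/(CL·τ); F and CL are unchanged, so Css ∝ D/τ.
D₂ = D₁ × (Css,target / Css,current) = 1220 × 27.6/11.8 = 2854 mg

2850 mg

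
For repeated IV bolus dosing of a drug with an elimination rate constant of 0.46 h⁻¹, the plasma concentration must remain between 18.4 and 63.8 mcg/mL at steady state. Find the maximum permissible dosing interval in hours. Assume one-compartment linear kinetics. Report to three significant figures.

Between IV bolus doses, concentration decays as C = C₀·e^(−kτ), so C_peak/C_trough = e^(kτ).
τ_max = ln(C_peak/C_trough) / k = ln(63.8/18.4) / 0.4600 = 1.243 / 0.4600 = 2.702 h

2.70 h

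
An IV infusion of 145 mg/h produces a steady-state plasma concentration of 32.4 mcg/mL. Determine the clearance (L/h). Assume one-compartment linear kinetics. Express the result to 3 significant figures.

4.48 L/h

At steady state, infusion rate = CL × Css, so CL = rate / Css.
CL = 145 / 32.4 = 4.475 L/h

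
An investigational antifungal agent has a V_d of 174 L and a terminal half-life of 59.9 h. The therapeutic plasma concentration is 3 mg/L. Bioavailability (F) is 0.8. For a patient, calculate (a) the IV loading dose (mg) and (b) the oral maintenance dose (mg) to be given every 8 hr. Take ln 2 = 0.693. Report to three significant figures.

(a) 522 mg; (b) 60.4 mg

LD = Vd × C = 174.0 × 3 = 522.0 mg
CL = 0.693 × Vd / t½ = 0.693 × 174.0 / 59.9 = 2.013 L/h
D = CL × Css × τ / F = 2.013 × 3 × 8 / 0.8 = 60.39 mg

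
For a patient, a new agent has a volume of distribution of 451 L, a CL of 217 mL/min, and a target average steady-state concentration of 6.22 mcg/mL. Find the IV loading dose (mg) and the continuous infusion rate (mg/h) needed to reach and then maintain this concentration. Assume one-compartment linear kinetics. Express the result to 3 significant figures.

(a) 2810 mg; (b) 81.0 mg/h

LD = Vd · C_target = 451.0 × 6.22 = 2805 mg
Convert clearance: 217 mL/min × 60 min/h ÷ 1000 mL/L = 13.02 L/h
Infusion rate = 13.02 L/h × 6.22 mg/L = 80.98 mg/h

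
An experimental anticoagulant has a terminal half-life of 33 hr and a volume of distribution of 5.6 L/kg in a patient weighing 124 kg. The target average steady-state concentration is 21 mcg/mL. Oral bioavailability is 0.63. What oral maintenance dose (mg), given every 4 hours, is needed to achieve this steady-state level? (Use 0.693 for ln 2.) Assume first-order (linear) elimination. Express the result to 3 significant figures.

1940 mg

Vd = 5.6 L/kg × 124 kg = 694.4 L
CL = 0.693 × Vd / t½ = 0.693 × 694.4 / 33 = 14.58 L/h
D = CL × Css × τ / F = 14.58 × 21 × 4 / 0.63 = 1944 mg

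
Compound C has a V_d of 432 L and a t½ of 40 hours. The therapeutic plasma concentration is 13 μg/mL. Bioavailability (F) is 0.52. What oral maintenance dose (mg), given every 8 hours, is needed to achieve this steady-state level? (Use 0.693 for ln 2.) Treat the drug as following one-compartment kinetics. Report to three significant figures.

CL = 0.693 × Vd / t½ = 0.693 × 432.0 / 40 = 7.484 L/h
D = CL × Css × τ / F = 7.484 × 13 × 8 / 0.52 = 1497 mg

1500 mg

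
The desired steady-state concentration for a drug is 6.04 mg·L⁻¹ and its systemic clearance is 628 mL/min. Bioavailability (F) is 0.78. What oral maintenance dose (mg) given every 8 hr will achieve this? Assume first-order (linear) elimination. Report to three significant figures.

2330 mg

CL = 628 mL/min = 628 × 0.06 = 37.68 L/h
D = CL × Css × τ / F = 37.68 × 6.04 × 8 / 0.78 = 2334 mg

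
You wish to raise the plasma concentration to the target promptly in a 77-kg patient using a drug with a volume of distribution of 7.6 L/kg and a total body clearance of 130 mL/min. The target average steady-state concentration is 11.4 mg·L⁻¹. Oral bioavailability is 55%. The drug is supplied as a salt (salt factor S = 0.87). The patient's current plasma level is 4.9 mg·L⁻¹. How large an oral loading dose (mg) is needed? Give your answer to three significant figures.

7950 mg

Total Vd = 7.6 × 77 = 585.2 L
Concentration deficit ΔC = 11.4 − 4.9 = 6.500 mg/L
LD = Vd × ΔC / F / S = 585.2 × 6.500 / 0.55 / 0.87 = 7949 mg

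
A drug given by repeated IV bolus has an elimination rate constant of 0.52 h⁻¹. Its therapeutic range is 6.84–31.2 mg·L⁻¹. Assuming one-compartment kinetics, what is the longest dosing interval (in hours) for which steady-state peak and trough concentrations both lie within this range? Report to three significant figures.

Between IV bolus doses, concentration decays as C = C₀·e^(−kτ), so C_peak/C_trough = e^(kτ).
τ_max = ln(C_peak/C_trough) / k = ln(31.2/6.84) / 0.5200 = 1.518 / 0.5200 = 2.919 h

2.92 h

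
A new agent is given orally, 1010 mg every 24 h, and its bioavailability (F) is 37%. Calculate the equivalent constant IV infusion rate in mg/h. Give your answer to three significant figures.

15.6 mg/h

Equivalent systemic input: infusion rate = F·D/τ.
Rate = 0.37 × 1010 / 24 = 15.57 mg/h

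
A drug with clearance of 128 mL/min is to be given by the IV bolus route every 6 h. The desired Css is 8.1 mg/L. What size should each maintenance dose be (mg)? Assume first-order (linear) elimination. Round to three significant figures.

CL = 128 mL/min × 60/1000 = 7.680 L/h
D = CL × Css × τ = 7.680 × 8.1 × 6 = 373.2 mg

373 mg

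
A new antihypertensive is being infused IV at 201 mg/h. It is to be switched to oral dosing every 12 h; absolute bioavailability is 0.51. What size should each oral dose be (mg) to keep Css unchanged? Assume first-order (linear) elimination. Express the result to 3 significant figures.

4730 mg

To maintain the same Css, the systemic dosing rate must be unchanged: F·D/τ = infusion rate.
D = rate × τ / F = 201 × 12 / 0.51 = 4729 mg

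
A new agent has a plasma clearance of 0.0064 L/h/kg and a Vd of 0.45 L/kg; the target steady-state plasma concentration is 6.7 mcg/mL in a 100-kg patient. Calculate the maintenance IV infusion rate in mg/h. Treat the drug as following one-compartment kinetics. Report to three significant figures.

CL = 0.0064 L/h/kg × 100 kg = 0.6400 L/h
Rate = CL × Css = 0.6400 × 6.7 = 4.288 mg/h

4.29 mg/h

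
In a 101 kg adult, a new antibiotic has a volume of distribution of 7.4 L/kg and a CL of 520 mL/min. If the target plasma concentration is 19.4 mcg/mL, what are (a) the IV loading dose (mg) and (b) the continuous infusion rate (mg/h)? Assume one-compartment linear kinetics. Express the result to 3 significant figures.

(a) 14500 mg; (b) 605 mg/h

Vd(total) = 101 kg × 7.4 L/kg = 747.4 L
Loading dose = Vd × C = 747.4 × 19.4 = 14500 mg
Convert clearance: 520 mL/min × 60 min/h ÷ 1000 mL/L = 31.20 L/h
Infusion rate = 31.20 L/h × 19.4 mg/L = 605.3 mg/h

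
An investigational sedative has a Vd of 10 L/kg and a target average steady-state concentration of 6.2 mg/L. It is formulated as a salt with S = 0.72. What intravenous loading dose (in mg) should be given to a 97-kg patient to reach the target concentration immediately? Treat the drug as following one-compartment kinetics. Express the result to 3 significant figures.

Total Vd = 10 × 97 = 970.0 L
LD = Vd × C / S = 970.0 × 6.200 / 0.72 = 8353 mg

8350 mg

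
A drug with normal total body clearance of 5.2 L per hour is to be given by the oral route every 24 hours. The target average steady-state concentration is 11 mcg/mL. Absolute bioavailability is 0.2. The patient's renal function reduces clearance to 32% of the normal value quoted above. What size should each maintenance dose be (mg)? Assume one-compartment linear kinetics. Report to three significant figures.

Patient clearance = 0.32 × 5.200 = 1.664 L/h
D = CL × Css × τ / F = 1.664 × 11 × 24 / 0.2 = 2196 mg

2200 mg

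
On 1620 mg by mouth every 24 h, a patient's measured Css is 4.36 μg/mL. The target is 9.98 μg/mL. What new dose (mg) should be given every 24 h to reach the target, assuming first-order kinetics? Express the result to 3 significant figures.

For first-order elimination, Css ∝ F·D/(CL·τ); F and CL are unchanged, so Css ∝ D/τ.
D₂ = D₁ × (Css,target / Css,current) = 1620 × 9.98/4.36 = 3708 mg

3710 mg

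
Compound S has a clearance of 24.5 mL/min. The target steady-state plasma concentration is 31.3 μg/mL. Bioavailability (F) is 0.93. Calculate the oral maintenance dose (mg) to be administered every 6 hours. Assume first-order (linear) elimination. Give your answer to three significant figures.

297 mg

CL = 24.5 mL/min = 24.5 × 0.06 = 1.470 L/h
At steady state, dose per interval replaces the amount cleared in that interval: F·D/τ = CL·Css.
D = CL × Css × τ / F = 1.470 × 31.3 × 6 / 0.93 = 296.8 mg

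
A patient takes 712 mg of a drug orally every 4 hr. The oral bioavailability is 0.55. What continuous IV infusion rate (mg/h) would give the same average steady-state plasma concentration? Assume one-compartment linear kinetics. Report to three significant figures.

97.9 mg/h

Equivalent systemic input: infusion rate = F·D/τ.
Rate = 0.55 × 712 / 4 = 97.90 mg/h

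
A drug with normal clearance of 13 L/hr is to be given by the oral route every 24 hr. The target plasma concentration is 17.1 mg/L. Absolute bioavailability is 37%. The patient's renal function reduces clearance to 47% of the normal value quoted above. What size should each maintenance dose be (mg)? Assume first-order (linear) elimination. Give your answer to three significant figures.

6780 mg

Patient clearance = 0.47 × 13.00 = 6.110 L/h
At steady state, dose per interval replaces the amount cleared in that interval: F·D/τ = CL·Css.
D = CL × Css × τ / F = 6.110 × 17.1 × 24 / 0.37 = 6777 mg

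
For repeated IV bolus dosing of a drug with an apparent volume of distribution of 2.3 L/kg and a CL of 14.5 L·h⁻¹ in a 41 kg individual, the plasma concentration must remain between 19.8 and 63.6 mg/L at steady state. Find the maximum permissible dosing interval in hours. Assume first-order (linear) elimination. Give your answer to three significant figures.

7.59 h

Total Vd = 2.3 × 41 = 94.30 L
k = CL / Vd = 14.50 / 94.30 = 0.1538 h⁻¹
Between IV bolus doses, concentration decays as C = C₀·e^(−kτ), so C_peak/C_trough = e^(kτ).
τ_max = ln(C_peak/C_trough) / k = ln(63.6/19.8) / 0.1538 = 1.167 / 0.1538 = 7.588 h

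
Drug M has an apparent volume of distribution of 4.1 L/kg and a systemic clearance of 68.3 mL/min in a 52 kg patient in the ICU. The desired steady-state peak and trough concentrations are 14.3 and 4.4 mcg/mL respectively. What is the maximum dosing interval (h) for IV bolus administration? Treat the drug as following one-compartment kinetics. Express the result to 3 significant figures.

Total Vd = 4.1 × 52 = 213.2 L
CL = 68.3 mL/min × 60/1000 = 4.098 L/h
k = CL / Vd = 4.098 / 213.2 = 0.01922 h⁻¹
Between IV bolus doses, concentration decays as C = C₀·e^(−kτ), so C_peak/C_trough = e^(kτ).
τ_max = ln(C_peak/C_trough) / k = ln(14.3/4.4) / 0.01922 = 1.179 / 0.01922 = 61.34 h

61.3 h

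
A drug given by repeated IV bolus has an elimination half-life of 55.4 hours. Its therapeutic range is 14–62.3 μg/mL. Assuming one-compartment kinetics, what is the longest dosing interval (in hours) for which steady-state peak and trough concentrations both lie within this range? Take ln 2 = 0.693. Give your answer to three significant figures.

119 h

k = 0.693 / t½ = 0.693 / 55.4 = 0.01251 h⁻¹
Between IV bolus doses, concentration decays as C = C₀·e^(−kτ), so C_peak/C_trough = e^(kτ).
τ_max = ln(C_peak/C_trough) / k = ln(62.3/14) / 0.01251 = 1.493 / 0.01251 = 119.3 h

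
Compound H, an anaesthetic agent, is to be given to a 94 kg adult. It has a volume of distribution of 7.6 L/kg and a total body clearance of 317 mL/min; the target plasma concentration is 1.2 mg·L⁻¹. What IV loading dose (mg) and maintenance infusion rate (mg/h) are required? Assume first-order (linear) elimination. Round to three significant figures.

(a) 857 mg; (b) 22.8 mg/h

Vd(total) = 94 kg × 7.6 L/kg = 714.4 L
LD = Vd · C_target = 714.4 × 1.2 = 857.3 mg
CL = 317 mL/min × 60/1000 = 19.02 L/h
Infusion rate = 19.02 L/h × 1.2 mg/L = 22.82 mg/h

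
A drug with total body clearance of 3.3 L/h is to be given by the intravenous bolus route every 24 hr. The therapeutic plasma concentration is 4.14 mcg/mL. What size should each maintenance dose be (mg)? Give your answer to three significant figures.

D = CL × Css × τ = 3.300 × 4.14 × 24 = 327.9 mg

328 mg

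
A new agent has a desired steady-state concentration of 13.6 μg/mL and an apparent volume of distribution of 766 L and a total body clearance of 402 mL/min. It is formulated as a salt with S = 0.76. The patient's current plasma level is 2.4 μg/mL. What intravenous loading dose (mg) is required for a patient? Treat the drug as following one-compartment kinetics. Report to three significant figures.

11300 mg

Concentration deficit ΔC = 13.6 − 2.4 = 11.20 mg/L
LD = Vd × ΔC / S = 766.0 × 11.20 / 0.76 = 11290 mg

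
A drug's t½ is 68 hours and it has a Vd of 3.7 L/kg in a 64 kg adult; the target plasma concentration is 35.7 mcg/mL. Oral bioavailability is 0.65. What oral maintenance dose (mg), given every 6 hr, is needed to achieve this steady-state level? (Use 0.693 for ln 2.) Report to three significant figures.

Vd(total) = 64 kg × 3.7 L/kg = 236.8 L
CL = 0.693 × Vd / t½ = 0.693 × 236.8 / 68 = 2.413 L/h
D = CL × Css × τ / F = 2.413 × 35.7 × 6 / 0.65 = 795.2 mg

795 mg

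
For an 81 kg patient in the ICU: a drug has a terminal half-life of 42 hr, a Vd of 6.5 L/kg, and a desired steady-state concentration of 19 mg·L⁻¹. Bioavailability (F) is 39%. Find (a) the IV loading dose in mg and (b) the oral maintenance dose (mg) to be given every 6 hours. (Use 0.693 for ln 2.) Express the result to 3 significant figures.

(a) 10000 mg; (b) 2540 mg

Vd(total) = 81 kg × 6.5 L/kg = 526.5 L
LD = Vd × C = 526.5 × 19 = 10000 mg
CL = 0.693 × Vd / t½ = 0.693 × 526.5 / 42 = 8.687 L/h
D = CL × Css × τ / F = 8.687 × 19 × 6 / 0.39 = 2539 mg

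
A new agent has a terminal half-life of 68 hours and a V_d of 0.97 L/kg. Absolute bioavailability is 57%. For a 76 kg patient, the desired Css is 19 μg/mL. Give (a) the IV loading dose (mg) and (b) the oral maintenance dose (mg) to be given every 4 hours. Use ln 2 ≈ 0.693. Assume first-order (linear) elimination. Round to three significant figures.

Vd = 0.97 L/kg × 76 kg = 73.72 L
LD = Vd × C = 73.72 × 19 = 1401 mg
CL = 0.693 × Vd / t½ = 0.693 × 73.72 / 68 = 0.7513 L/h
D = CL × Css × τ / F = 0.7513 × 19 × 4 / 0.57 = 100.2 mg

(a) 1400 mg; (b) 100 mg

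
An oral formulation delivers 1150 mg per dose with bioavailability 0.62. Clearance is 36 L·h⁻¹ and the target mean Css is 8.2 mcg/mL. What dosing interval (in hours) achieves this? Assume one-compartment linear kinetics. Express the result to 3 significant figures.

2.42 h

F·D/τ = CL·Css → τ = F·D / (CL·Css).
τ = 0.62 × 1150 / (36 × 8.2) = 2.415 h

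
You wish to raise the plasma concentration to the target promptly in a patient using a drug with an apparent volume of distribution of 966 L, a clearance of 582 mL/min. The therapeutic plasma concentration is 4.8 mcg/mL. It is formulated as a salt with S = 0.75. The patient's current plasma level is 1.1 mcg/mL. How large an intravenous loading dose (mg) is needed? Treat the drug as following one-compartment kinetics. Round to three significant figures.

The loading dose fills Vd to the target concentration; clearance is irrelevant here.
Concentration deficit ΔC = 4.8 − 1.1 = 3.700 mg/L
LD = Vd × ΔC / S = 966.0 × 3.700 / 0.75 = 4766 mg

4770 mg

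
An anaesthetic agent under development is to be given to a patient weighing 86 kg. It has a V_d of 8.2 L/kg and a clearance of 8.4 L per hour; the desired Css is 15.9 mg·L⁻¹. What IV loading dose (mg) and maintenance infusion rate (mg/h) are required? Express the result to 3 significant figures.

(a) 11200 mg; (b) 134 mg/h

Vd = 8.2 L/kg × 86 kg = 705.2 L
Loading: fill Vd to C_target → 705.2 L × 15.9 mg/L = 11210 mg
Maintenance infusion rate = CL × Css = 8.400 × 15.9 = 133.6 mg/h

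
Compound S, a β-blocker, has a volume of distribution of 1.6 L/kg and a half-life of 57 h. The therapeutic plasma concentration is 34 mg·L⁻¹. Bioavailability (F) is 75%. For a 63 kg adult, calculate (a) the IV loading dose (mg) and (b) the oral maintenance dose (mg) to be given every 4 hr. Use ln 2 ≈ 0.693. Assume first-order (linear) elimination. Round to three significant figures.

Vd = 1.6 L/kg × 63 kg = 100.8 L
LD = Vd × C = 100.8 × 34 = 3427 mg
CL = 0.693 × Vd / t½ = 0.693 × 100.8 / 57 = 1.226 L/h
D = CL × Css × τ / F = 1.226 × 34 × 4 / 0.75 = 222.3 mg

(a) 3430 mg; (b) 222 mg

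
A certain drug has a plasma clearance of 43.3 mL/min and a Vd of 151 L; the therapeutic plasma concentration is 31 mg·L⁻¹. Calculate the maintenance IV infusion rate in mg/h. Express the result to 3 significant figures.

Convert clearance: 43.3 mL/min × 60 min/h ÷ 1000 mL/L = 2.598 L/h
R₀ = 2.598 × 31 = 80.54 mg/h

80.5 mg/h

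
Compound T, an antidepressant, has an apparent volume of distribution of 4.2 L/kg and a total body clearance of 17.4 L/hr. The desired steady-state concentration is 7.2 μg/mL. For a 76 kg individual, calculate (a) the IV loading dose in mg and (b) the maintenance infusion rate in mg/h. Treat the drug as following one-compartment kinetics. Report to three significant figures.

Total Vd = 4.2 × 76 = 319.2 L
Loading: fill Vd to C_target → 319.2 L × 7.2 mg/L = 2298 mg
Maintenance infusion rate = CL × Css = 17.40 × 7.2 = 125.3 mg/h

(a) 2300 mg; (b) 125 mg/h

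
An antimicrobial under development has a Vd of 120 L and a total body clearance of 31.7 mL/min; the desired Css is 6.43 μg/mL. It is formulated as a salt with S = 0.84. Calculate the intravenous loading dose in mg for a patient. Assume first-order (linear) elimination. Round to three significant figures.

The loading dose fills Vd to the target concentration.
LD = Vd × C / S = 120.0 × 6.430 / 0.84 = 918.6 mg

919 mg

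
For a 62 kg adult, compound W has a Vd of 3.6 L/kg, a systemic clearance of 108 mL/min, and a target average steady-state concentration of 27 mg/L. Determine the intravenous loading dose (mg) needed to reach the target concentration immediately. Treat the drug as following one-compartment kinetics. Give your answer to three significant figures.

6030 mg

Vd(total) = 62 kg × 3.6 L/kg = 223.2 L
LD = Vd × C = 223.2 × 27.00 = 6026 mg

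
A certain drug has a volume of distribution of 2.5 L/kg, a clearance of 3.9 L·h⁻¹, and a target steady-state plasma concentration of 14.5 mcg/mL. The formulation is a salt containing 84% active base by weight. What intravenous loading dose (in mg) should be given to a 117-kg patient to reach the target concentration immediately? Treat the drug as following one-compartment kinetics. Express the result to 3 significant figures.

Total Vd = 2.5 × 117 = 292.5 L
Loading dose depends on Vd (not clearance): it fills the distribution volume.
LD = Vd × C / S = 292.5 × 14.50 / 0.84 = 5049 mg

5050 mg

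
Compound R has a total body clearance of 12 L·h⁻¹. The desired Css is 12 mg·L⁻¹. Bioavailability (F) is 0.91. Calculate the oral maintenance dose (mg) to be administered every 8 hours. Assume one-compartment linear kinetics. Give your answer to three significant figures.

1270 mg

D = CL × Css × τ / F = 12.00 × 12 × 8 / 0.91 = 1266 mg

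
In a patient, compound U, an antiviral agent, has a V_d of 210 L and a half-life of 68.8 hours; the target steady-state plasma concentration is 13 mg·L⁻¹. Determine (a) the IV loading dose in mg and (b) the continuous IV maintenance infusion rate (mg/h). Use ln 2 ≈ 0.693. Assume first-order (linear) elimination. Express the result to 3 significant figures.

(a) 2730 mg; (b) 27.5 mg/h

LD = Vd × C = 210.0 × 13 = 2730 mg
CL = 0.693 × Vd / t½ = 0.693 × 210.0 / 68.8 = 2.115 L/h
Infusion rate = CL × Css = 2.115 × 13 = 27.50 mg/h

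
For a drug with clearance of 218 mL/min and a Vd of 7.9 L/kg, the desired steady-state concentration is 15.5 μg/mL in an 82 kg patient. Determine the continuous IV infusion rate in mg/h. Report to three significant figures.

CL = 218 mL/min × 60/1000 = 13.08 L/h
Rate = CL × Css = 13.08 × 15.5 = 202.7 mg/h

203 mg/h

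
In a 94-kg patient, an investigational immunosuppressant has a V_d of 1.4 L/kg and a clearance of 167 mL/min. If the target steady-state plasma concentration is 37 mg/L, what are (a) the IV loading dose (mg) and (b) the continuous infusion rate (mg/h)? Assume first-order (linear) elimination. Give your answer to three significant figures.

Vd = 1.4 L/kg × 94 kg = 131.6 L
Loading: fill Vd to C_target → 131.6 L × 37 mg/L = 4869 mg
CL = 167 mL/min = 167 × 0.06 = 10.02 L/h
Infusion rate = 10.02 L/h × 37 mg/L = 370.7 mg/h

(a) 4870 mg; (b) 371 mg/h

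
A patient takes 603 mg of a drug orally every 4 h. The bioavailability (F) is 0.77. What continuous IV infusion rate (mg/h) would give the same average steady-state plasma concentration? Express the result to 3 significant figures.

116 mg/h

Equivalent systemic input: infusion rate = F·D/τ.
Rate = 0.77 × 603 / 4 = 116.1 mg/h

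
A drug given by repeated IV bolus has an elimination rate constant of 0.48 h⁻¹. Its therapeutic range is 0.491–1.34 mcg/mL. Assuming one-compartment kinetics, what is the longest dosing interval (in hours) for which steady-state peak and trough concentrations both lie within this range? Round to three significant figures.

2.09 h

Between IV bolus doses, concentration decays as C = C₀·e^(−kτ), so C_peak/C_trough = e^(kτ).
τ_max = ln(C_peak/C_trough) / k = ln(1.34/0.491) / 0.4800 = 1.004 / 0.4800 = 2.092 h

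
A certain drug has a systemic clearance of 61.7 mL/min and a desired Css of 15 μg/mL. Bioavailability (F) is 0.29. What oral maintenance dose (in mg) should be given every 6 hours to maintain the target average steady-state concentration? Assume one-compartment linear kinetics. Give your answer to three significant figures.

Convert clearance: 61.7 mL/min × 60 min/h ÷ 1000 mL/L = 3.702 L/h
D = CL × Css × τ / F = 3.702 × 15 × 6 / 0.29 = 1149 mg

1150 mg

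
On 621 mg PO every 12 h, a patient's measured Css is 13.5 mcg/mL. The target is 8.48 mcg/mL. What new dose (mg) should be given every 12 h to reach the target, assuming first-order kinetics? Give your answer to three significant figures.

390 mg

For first-order elimination, Css ∝ F·D/(CL·τ); F and CL are unchanged, so Css ∝ D/τ.
D₂ = D₁ × (Css,target / Css,current) = 621 × 8.48/13.5 = 390.1 mg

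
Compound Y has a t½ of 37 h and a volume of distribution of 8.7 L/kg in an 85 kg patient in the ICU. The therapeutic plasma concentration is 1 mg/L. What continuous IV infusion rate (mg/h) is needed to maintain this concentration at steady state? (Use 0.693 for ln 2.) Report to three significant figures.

13.9 mg/h

Vd(total) = 85 kg × 8.7 L/kg = 739.5 L
k = 0.693/37 = 0.01873 h⁻¹, so CL = k·Vd = 0.01873 × 739.5 = 13.85 L/h
Infusion rate = CL × Css = 13.85 × 1 = 13.85 mg/h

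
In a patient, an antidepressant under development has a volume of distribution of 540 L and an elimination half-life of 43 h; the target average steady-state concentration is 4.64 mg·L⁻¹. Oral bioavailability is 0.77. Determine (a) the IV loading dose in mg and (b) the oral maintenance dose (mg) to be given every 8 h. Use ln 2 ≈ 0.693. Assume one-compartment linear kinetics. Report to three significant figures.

(a) 2510 mg; (b) 420 mg

LD = Vd × C = 540.0 × 4.64 = 2506 mg
CL = 0.693 × Vd / t½ = 0.693 × 540.0 / 43 = 8.703 L/h
D = CL × Css × τ / F = 8.703 × 4.64 × 8 / 0.77 = 419.6 mg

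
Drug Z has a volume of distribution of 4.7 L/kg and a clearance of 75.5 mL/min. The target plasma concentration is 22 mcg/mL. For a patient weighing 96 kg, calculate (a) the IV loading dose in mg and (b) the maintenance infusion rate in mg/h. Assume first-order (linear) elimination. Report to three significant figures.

Vd(total) = 96 kg × 4.7 L/kg = 451.2 L
LD = Vd · C_target = 451.2 × 22 = 9926 mg
Convert clearance: 75.5 mL/min × 60 min/h ÷ 1000 mL/L = 4.530 L/h
Infusion rate = 4.530 L/h × 22 mg/L = 99.66 mg/h

(a) 9930 mg; (b) 99.7 mg/h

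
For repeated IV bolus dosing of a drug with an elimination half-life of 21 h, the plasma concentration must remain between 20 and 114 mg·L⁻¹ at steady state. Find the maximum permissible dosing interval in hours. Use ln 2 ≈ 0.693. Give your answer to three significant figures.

k = 0.693 / t½ = 0.693 / 21 = 0.03300 h⁻¹
Between IV bolus doses, concentration decays as C = C₀·e^(−kτ), so C_peak/C_trough = e^(kτ).
τ_max = ln(C_peak/C_trough) / k = ln(114/20) / 0.03300 = 1.740 / 0.03300 = 52.73 h

52.7 h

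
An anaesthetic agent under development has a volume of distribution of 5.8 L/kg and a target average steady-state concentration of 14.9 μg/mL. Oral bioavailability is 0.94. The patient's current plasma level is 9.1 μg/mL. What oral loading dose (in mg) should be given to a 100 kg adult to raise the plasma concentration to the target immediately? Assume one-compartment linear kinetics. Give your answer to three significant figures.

Total Vd = 5.8 × 100 = 580.0 L
Concentration deficit ΔC = 14.9 − 9.1 = 5.800 mg/L
LD = Vd × ΔC / F = 580.0 × 5.800 / 0.94 = 3579 mg

3580 mg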